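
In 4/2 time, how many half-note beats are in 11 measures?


Let's work it out.
Time signature 4/2: the bottom number 2 means the half note gets one count
The top number 4 means 4 half-note beats per measure
Total = 4 × 11 measures
= 44 half-note beats


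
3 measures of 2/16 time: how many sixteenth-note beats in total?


Let's work it out.
Time signature 2/16: the bottom number 16 means the sixteenth note gets one count
The top number 2 means 2 sixteenth-note beats per measure
Total = 2 × 3 measures
= 6 sixteenth-note beats


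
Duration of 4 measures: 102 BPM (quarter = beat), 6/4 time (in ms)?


Quarter-note beat duration = 60000 / 102 ms
Beats per measure (6/4) = 6
One measure = 6 × 60000 / 102 = 360000 / 102 ms
4 measures = 4 × 360000 / 102 = 1440000 / 102
= 14117.6 ms


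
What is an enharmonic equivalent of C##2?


Let's work it out.
Enharmonic notes sound the same pitch but are spelled with different letter names
C## and D name the same pitch class
= D2


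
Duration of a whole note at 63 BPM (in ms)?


One quarter-note beat = 60000 / BPM = 60000 / 63 ms
Whole note = 4 × quarter note
Duration = 4 × 60000 / 63 = 240000 / 63
= 3809.5 ms


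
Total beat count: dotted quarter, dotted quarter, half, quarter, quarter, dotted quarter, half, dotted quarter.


Solution.
Beat values:
  dotted quarter = 1.5 beats
  dotted quarter = 1.5 beats
  half = 2 beats
  quarter = 1 beat
  quarter = 1 beat
  dotted quarter = 1.5 beats
  half = 2 beats
  dotted quarter = 1.5 beats
Sum = 1.5 + 1.5 + 2 + 1 + 1 + 1.5 + 2 + 1.5
= 12 beats


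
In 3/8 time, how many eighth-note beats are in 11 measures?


Working:
Time signature 3/8: the bottom number 8 means the eighth note gets one count
The top number 3 means 3 eighth-note beats per measure
Total = 3 × 11 measures
= 33 eighth-note beats


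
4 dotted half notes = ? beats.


Base half note = 2 beats
Dot 1 adds half the previous value: +1
One dotted half = 2 + 1 = 3
4 of them = 4 × 3 = 12
= 12 beats


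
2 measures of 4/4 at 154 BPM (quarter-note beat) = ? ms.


Quarter-note beat duration = 60000 / 154 ms
Beats per measure (4/4) = 4
One measure = 4 × 60000 / 154 = 240000 / 154 ms
2 measures = 2 × 240000 / 154 = 480000 / 154
= 3116.9 ms


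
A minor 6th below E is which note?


Reasoning:
A 6th spans 6 letter names, so from E we land on G
A minor 6th = 8 semitones below E
Spell G at that pitch: G#
= G#


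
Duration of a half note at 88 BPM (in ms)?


One quarter-note beat = 60000 / BPM = 60000 / 88 ms
Half note = 2 × quarter note
Duration = 2 × 60000 / 88 = 120000 / 88
= 1363.6 ms


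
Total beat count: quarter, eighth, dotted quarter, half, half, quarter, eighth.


Beat values:
  quarter = 1 beat
  eighth = 0.5 beats
  dotted quarter = 1.5 beats
  half = 2 beats
  half = 2 beats
  quarter = 1 beat
  eighth = 0.5 beats
Sum = 1 + 0.5 + 1.5 + 2 + 2 + 1 + 0.5
= 8.5 beats


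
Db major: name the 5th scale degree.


Solution.
Major scale pattern: W-W-H-W-W-W-H (2-2-1-2-2-2-1 semitones)
Starting from Db:
  Db + 2 semitones → Eb
  Eb + 2 semitones → F
  F + 1 semitone → Gb
  Gb + 2 semitones → Ab
  Ab + 2 semitones → Bb
  Bb + 2 semitones → C
  C + 1 semitone → Db
Scale: Db Eb F Gb Ab Bb C
Degree 5 = Ab


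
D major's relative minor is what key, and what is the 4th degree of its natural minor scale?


Reasoning:
The relative minor shares the major's key signature and starts on its 6th degree
6th degree = a major 6th above the tonic; a major 6th above D is B
→ relative minor of D major is B minor
B natural minor scale: B C# D E F# G A
= B minor; 4th degree = E


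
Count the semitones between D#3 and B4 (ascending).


Solution.
Absolute semitone position = octave×12 + chromatic position
D#3: 3×12 + 3 = 39
B4: 4×12 + 11 = 59
Difference = 59 - 39 = 20
= 20 semitones


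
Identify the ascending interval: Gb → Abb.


Solution.
Letter names: G → A spans 2 letter names → a 2nd
Semitones: Gb → Abb = 1 half-step
A 2nd of 1 semitone is a minor 2nd
= minor 2nd


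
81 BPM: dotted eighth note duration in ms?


Reasoning:
One quarter-note beat = 60000 / BPM = 60000 / 81 ms
Dotted eighth note = 3/4 × quarter note
Duration = 3/4 × 60000 / 81 = 45000 / 81
= 555.6 ms


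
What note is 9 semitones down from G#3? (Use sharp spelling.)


Working:
G#3: chromatic position 8 in octave 3 → absolute = 3×12 + 8 = 44
Transpose down 9: 44 - 9 = 35
35 = 2×12 + 11 → B in octave 2
Result = B2


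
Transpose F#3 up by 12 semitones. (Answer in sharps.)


Solution.
F#3: chromatic position 6 in octave 3 → absolute = 3×12 + 6 = 42
Transpose up 12: 42 + 12 = 54
54 = 4×12 + 6 → F# in octave 4
Result = F#4


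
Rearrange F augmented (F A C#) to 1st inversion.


Root position: F A C#
1st inversion: move root up an octave
Bass note: A
Notes (bottom to top) = A C# F


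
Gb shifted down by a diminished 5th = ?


diminished 5th: 5 letter names, 6 semitones
Letter: G - 4 → C
Pitch: Gb - 6 semitones, spelled as a C → C
= C


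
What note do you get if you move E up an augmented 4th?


Let's work it out.
augmented 4th: 4 letter names, 6 semitones
Letter: E + 3 → A
Pitch: E + 6 semitones, spelled as an A → A#
= A#


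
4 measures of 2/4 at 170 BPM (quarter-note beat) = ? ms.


Working:
Quarter-note beat duration = 60000 / 170 ms
Beats per measure (2/4) = 2
One measure = 2 × 60000 / 170 = 120000 / 170 ms
4 measures = 4 × 120000 / 170 = 480000 / 170
= 2823.5 ms


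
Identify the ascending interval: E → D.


Step by step:
Letter names: E → D spans 7 letter names → a 7th
Semitones: E → D = 10 half-steps
A 7th of 10 semitones is a minor 7th
= minor 7th


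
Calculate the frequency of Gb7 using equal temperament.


Reasoning:
f = 440 × 2^(n/12) where n = semitones from A4
Gb7: 33 semitones from A4
f = 440 × 2^(33/12)
f = 2959.96 Hz


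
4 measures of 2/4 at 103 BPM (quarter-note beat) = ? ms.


Step by step:
Quarter-note beat duration = 60000 / 103 ms
Beats per measure (2/4) = 2
One measure = 2 × 60000 / 103 = 120000 / 103 ms
4 measures = 4 × 120000 / 103 = 480000 / 103
= 4660.2 ms


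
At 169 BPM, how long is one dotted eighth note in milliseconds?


Let's work it out.
One quarter-note beat = 60000 / BPM = 60000 / 169 ms
Dotted eighth note = 3/4 × quarter note
Duration = 3/4 × 60000 / 169 = 45000 / 169
= 266.3 ms


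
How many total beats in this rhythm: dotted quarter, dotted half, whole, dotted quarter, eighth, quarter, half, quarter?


Reasoning:
Beat values:
  dotted quarter = 1.5 beats
  dotted half = 3 beats
  whole = 4 beats
  dotted quarter = 1.5 beats
  eighth = 0.5 beats
  quarter = 1 beat
  half = 2 beats
  quarter = 1 beat
Sum = 1.5 + 3 + 4 + 1.5 + 0.5 + 1 + 2 + 1
= 14.5 beats


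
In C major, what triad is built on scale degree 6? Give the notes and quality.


Working:
C major scale: C D E F G A B
Diatonic triad on degree 6 stacks scale notes 6, 1, 3: A C E
A→C = 3 semitones; A→E = 7 semitones → minor triad
= A C E (minor)


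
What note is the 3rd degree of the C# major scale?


Major scale pattern: W-W-H-W-W-W-H (2-2-1-2-2-2-1 semitones)
Starting from C#:
  C# + 2 semitones → D#
  D# + 2 semitones → E#
  E# + 1 semitone → F#
  F# + 2 semitones → G#
  G# + 2 semitones → A#
  A# + 2 semitones → B#
  B# + 1 semitone → C#
Scale: C# D# E# F# G# A# B#
Degree 3 = E#


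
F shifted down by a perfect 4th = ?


Working:
perfect 4th: 4 letter names, 5 semitones
Letter: F - 3 → C
Pitch: F - 5 semitones, spelled as a C → C
= C


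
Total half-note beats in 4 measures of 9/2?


Reasoning:
Time signature 9/2: the bottom number 2 means the half note gets one count
The top number 9 means 9 half-note beats per measure
Total = 9 × 4 measures
= 36 half-note beats


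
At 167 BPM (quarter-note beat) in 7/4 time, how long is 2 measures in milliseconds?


Let's work it out.
Quarter-note beat duration = 60000 / 167 ms
Beats per measure (7/4) = 7
One measure = 7 × 60000 / 167 = 420000 / 167 ms
2 measures = 2 × 420000 / 167 = 840000 / 167
= 5029.9 ms


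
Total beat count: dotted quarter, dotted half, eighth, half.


Reasoning:
Beat values:
  dotted quarter = 1.5 beats
  dotted half = 3 beats
  eighth = 0.5 beats
  half = 2 beats
Sum = 1.5 + 3 + 0.5 + 2
= 7 beats


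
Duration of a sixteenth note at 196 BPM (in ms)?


Solution.
One quarter-note beat = 60000 / BPM = 60000 / 196 ms
Sixteenth note = 1/4 × quarter note
Duration = 1/4 × 60000 / 196 = 15000 / 196
= 76.5 ms


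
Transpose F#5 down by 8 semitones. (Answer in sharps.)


Solution.
F#5: chromatic position 6 in octave 5 → absolute = 5×12 + 6 = 66
Transpose down 8: 66 - 8 = 58
58 = 4×12 + 10 → A# in octave 4
Result = A#4


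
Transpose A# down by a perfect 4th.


Step by step:
perfect 4th: 4 letter names, 5 semitones
Letter: A - 3 → E
Pitch: A# - 5 semitones, spelled as an E → E#
= E#


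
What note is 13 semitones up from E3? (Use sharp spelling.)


E3: chromatic position 4 in octave 3 → absolute = 3×12 + 4 = 40
Transpose up 13: 40 + 13 = 53
53 = 4×12 + 5 → F in octave 4
Result = F4


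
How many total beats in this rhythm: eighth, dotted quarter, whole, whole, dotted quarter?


Beat values:
  eighth = 0.5 beats
  dotted quarter = 1.5 beats
  whole = 4 beats
  whole = 4 beats
  dotted quarter = 1.5 beats
Sum = 0.5 + 1.5 + 4 + 4 + 1.5
= 11.5 beats


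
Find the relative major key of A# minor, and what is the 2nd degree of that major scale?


The relative major shares the key signature and is a minor 3rd above the minor tonic
A minor 3rd above A# is C#
→ relative major of A# minor is C# major
C# major scale: C# D# E# F# G# A# B#
= C# major; 2nd degree = D#


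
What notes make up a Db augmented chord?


Augmented triad = root + major 3rd (4 semitones) + augmented 5th (8 semitones)
A triad on Db stacks thirds, so the chord tones use letter names D-F-A
Root: Db
Major 3rd above Db: F
Augmented 5th above Db: A
Chord = Db F A


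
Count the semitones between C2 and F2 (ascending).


Working:
Absolute semitone position = octave×12 + chromatic position
C2: 2×12 + 0 = 24
F2: 2×12 + 5 = 29
Difference = 29 - 24 = 5
= 5 semitones


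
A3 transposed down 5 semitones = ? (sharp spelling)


Step by step:
A3: chromatic position 9 in octave 3 → absolute = 3×12 + 9 = 45
Transpose down 5: 45 - 5 = 40
40 = 3×12 + 4 → E in octave 3
Result = E3


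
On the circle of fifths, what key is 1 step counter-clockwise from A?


Reasoning:
Each counter-clockwise step moves down a perfect 5th (= up a perfect 4th)
From A: A → D
= D


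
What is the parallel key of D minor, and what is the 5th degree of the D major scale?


Step by step:
Parallel keys share the same tonic but differ in mode
D minor → parallel is D major
D major scale: D E F# G A B C#
= D major; 5th degree = A


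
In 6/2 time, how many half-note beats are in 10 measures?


Step by step:
Time signature 6/2: the bottom number 2 means the half note gets one count
The top number 6 means 6 half-note beats per measure
Total = 6 × 10 measures
= 60 half-note beats


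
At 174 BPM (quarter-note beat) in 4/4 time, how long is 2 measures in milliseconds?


Step by step:
Quarter-note beat duration = 60000 / 174 ms
Beats per measure (4/4) = 4
One measure = 4 × 60000 / 174 = 240000 / 174 ms
2 measures = 2 × 240000 / 174 = 480000 / 174
= 2758.6 ms


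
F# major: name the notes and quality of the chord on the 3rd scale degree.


Solution.
F# major scale: F# G# A# B C# D# E#
Diatonic triad on degree 3 stacks scale notes 3, 5, 7: A# C# E#
A#→C# = 3 semitones; A#→E# = 7 semitones → minor triad
= A# C# E# (minor)


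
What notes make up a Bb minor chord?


Minor triad = root + minor 3rd (3 semitones) + perfect 5th (7 semitones)
A triad on Bb stacks thirds, so the chord tones use letter names B-D-F
Root: Bb
Minor 3rd above Bb: Db
Perfect 5th above Bb: F
Chord = Bb Db F


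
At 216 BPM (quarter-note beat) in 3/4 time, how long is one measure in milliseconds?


Quarter-note beat duration = 60000 / 216 ms
Beats per measure (3/4) = 3
One measure = 3 × 60000 / 216 = 180000 / 216 ms
= 833.3 ms


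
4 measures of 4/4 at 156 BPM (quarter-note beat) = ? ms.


Solution.
Quarter-note beat duration = 60000 / 156 ms
Beats per measure (4/4) = 4
One measure = 4 × 60000 / 156 = 240000 / 156 ms
4 measures = 4 × 240000 / 156 = 960000 / 156
= 6153.8 ms


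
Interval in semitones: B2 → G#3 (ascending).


Absolute semitone position = octave×12 + chromatic position
B2: 2×12 + 11 = 35
G#3: 3×12 + 8 = 44
Difference = 44 - 35 = 9
= 9 semitones


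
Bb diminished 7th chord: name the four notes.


Solution.
Diminished 7th chord = root + minor 3rd + diminished 5th + diminished 7th
Seventh chords stack in thirds, so the letter names are B-D-F-A
Root: Bb
Minor 3rd above Bb: Db
Diminished 5th above Bb: Fb
Diminished 7th above Bb: Abb
Chord = Bb Db Fb Abb


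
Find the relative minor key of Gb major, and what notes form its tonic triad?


Solution.
The relative minor shares the major's key signature and starts on its 6th degree
6th degree = a major 6th above the tonic; a major 6th above Gb is Eb
→ relative minor of Gb major is Eb minor
Tonic triad of Eb minor = root + minor 3rd + perfect 5th = Eb Gb Bb
= Eb minor; triad = Eb Gb Bb


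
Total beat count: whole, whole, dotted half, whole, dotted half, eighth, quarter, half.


Step by step:
Beat values:
  whole = 4 beats
  whole = 4 beats
  dotted half = 3 beats
  whole = 4 beats
  dotted half = 3 beats
  eighth = 0.5 beats
  quarter = 1 beat
  half = 2 beats
Sum = 4 + 4 + 3 + 4 + 3 + 0.5 + 1 + 2
= 21.5 beats


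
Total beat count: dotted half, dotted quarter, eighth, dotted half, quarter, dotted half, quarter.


Beat values:
  dotted half = 3 beats
  dotted quarter = 1.5 beats
  eighth = 0.5 beats
  dotted half = 3 beats
  quarter = 1 beat
  dotted half = 3 beats
  quarter = 1 beat
Sum = 3 + 1.5 + 0.5 + 3 + 1 + 3 + 1
= 13 beats


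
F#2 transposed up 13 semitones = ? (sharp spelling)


Let's work it out.
F#2: chromatic position 6 in octave 2 → absolute = 2×12 + 6 = 30
Transpose up 13: 30 + 13 = 43
43 = 3×12 + 7 → G in octave 3
Result = G3


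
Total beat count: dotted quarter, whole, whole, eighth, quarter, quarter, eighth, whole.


Let's work it out.
Beat values:
  dotted quarter = 1.5 beats
  whole = 4 beats
  whole = 4 beats
  eighth = 0.5 beats
  quarter = 1 beat
  quarter = 1 beat
  eighth = 0.5 beats
  whole = 4 beats
Sum = 1.5 + 4 + 4 + 0.5 + 1 + 1 + 0.5 + 4
= 16.5 beats


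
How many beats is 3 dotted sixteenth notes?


Step by step:
Base sixteenth note = 1/4 beats
Dot 1 adds half the previous value: +1/8
One dotted sixteenth = 1/4 + 1/8 = 3/8
3 of them = 3 × 3/8 = 9/8
= 9/8 beats


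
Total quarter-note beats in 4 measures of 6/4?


Step by step:
Time signature 6/4: the bottom number 4 means the quarter note gets one count
The top number 6 means 6 quarter-note beats per measure
Total = 6 × 4 measures
= 24 quarter-note beats


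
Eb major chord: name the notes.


Solution.
Major triad = root + major 3rd (4 semitones) + perfect 5th (7 semitones)
A triad on Eb stacks thirds, so the chord tones use letter names E-G-B
Root: Eb
Major 3rd above Eb: G
Perfect 5th above Eb: Bb
Chord = Eb G Bb


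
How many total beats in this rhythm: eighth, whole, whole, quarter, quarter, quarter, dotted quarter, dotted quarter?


Step by step:
Beat values:
  eighth = 0.5 beats
  whole = 4 beats
  whole = 4 beats
  quarter = 1 beat
  quarter = 1 beat
  quarter = 1 beat
  dotted quarter = 1.5 beats
  dotted quarter = 1.5 beats
Sum = 0.5 + 4 + 4 + 1 + 1 + 1 + 1.5 + 1.5
= 14.5 beats


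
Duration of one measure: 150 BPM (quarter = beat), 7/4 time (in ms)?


Reasoning:
Quarter-note beat duration = 60000 / 150 ms
Beats per measure (7/4) = 7
One measure = 7 × 60000 / 150 = 420000 / 150 ms
= 2800.0 ms


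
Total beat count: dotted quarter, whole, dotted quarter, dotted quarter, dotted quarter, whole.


Beat values:
  dotted quarter = 1.5 beats
  whole = 4 beats
  dotted quarter = 1.5 beats
  dotted quarter = 1.5 beats
  dotted quarter = 1.5 beats
  whole = 4 beats
Sum = 1.5 + 4 + 1.5 + 1.5 + 1.5 + 4
= 14 beats


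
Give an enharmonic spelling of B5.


Reasoning:
Enharmonic notes sound the same pitch but are spelled with different letter names
B and Cb name the same pitch class
Octave numbers change at C, so B5 = Cb6
= Cb6


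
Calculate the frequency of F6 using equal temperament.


f = 440 × 2^(n/12) where n = semitones from A4
F6: 20 semitones from A4
f = 440 × 2^(20/12)
f = 1396.91 Hz


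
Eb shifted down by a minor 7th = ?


minor 7th: 7 letter names, 10 semitones
Letter: E - 6 → F
Pitch: Eb - 10 semitones, spelled as an F → F
= F


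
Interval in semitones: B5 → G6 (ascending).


Step by step:
Absolute semitone position = octave×12 + chromatic position
B5: 5×12 + 11 = 71
G6: 6×12 + 7 = 79
Difference = 79 - 71 = 8
= 8 semitones


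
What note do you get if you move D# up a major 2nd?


major 2nd: 2 letter names, 2 semitones
Letter: D + 1 → E
Pitch: D# + 2 semitones, spelled as an E → E#
= E#


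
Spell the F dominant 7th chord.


Solution.
Dominant 7th chord = root + major 3rd + perfect 5th + minor 7th
Seventh chords stack in thirds, so the letter names are F-A-C-E
Root: F
Major 3rd above F: A
Perfect 5th above F: C
Minor 7th above F: Eb
Chord = F A C Eb


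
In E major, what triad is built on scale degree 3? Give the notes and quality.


Step by step:
E major scale: E F# G# A B C# D#
Diatonic triad on degree 3 stacks scale notes 3, 5, 7: G# B D#
G#→B = 3 semitones; G#→D# = 7 semitones → minor triad
= G# B D# (minor)


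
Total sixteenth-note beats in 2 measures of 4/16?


Let's work it out.
Time signature 4/16: the bottom number 16 means the sixteenth note gets one count
The top number 4 means 4 sixteenth-note beats per measure
Total = 4 × 2 measures
= 8 sixteenth-note beats


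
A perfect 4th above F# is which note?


Step by step:
A 4th spans 4 letter names, so from F we land on B
A perfect 4th = 5 semitones above F#
Spell B at that pitch: B
= B


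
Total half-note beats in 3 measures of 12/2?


Time signature 12/2: the bottom number 2 means the half note gets one count
The top number 12 means 12 half-note beats per measure
Total = 12 × 3 measures
= 36 half-note beats


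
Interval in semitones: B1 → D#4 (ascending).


Solution.
Absolute semitone position = octave×12 + chromatic position
B1: 1×12 + 11 = 23
D#4: 4×12 + 3 = 51
Difference = 51 - 23 = 28
= 28 semitones


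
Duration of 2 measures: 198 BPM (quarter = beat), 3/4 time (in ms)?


Reasoning:
Quarter-note beat duration = 60000 / 198 ms
Beats per measure (3/4) = 3
One measure = 3 × 60000 / 198 = 180000 / 198 ms
2 measures = 2 × 180000 / 198 = 360000 / 198
= 1818.2 ms


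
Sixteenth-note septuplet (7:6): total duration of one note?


Let's work it out.
Septuplet: 7 notes occupy the space of 6 sixteenth notes
Space = 6 × 1/4 = 3/2 beats
Each septuplet note = 3/2 / 7 = 3/14 beats
= 3/14 beats


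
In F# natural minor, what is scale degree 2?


Let's work it out.
Natural minor scale pattern: W-H-W-W-H-W-W (2-1-2-2-1-2-2 semitones)
Starting from F#:
  F# + 2 semitones → G#
  G# + 1 semitone → A
  A + 2 semitones → B
  B + 2 semitones → C#
  C# + 1 semitone → D
  D + 2 semitones → E
  E + 2 semitones → F#
Scale: F# G# A B C# D E
Degree 2 = G#


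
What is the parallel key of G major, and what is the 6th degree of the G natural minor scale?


Working:
Parallel keys share the same tonic but differ in mode
G major → parallel is G minor
G natural minor scale: G A Bb C D Eb F
= G minor; 6th degree = Eb


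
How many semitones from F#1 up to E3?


Absolute semitone position = octave×12 + chromatic position
F#1: 1×12 + 6 = 18
E3: 3×12 + 4 = 40
Difference = 40 - 18 = 22
= 22 semitones


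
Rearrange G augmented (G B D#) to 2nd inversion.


Reasoning:
Root position: G B D#
2nd inversion: move root and 3rd up an octave
Bass note: D#
Notes (bottom to top) = D# G B


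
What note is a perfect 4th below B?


A 4th spans 4 letter names, so from B we land on F
A perfect 4th = 5 semitones below B
Spell F at that pitch: F#
= F#


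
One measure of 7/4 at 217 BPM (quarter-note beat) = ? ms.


Solution.
Quarter-note beat duration = 60000 / 217 ms
Beats per measure (7/4) = 7
One measure = 7 × 60000 / 217 = 420000 / 217 ms
= 1935.5 ms


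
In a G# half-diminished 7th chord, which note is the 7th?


Half-diminished 7th chord = root + minor 3rd + diminished 5th + minor 7th
Seventh chords stack in thirds, so the letter names are G-B-D-F
Root: G#
Minor 3rd above G#: B
Diminished 5th above G#: D
Minor 7th above G#: F#
The 7th = F#


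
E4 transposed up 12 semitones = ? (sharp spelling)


Step by step:
E4: chromatic position 4 in octave 4 → absolute = 4×12 + 4 = 52
Transpose up 12: 52 + 12 = 64
64 = 5×12 + 4 → E in octave 5
Result = E5


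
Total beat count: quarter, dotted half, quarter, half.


Let's work it out.
Beat values:
  quarter = 1 beat
  dotted half = 3 beats
  quarter = 1 beat
  half = 2 beats
Sum = 1 + 3 + 1 + 2
= 7 beats


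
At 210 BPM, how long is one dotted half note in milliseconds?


Reasoning:
One quarter-note beat = 60000 / BPM = 60000 / 210 ms
Dotted half note = 3 × quarter note
Duration = 3 × 60000 / 210 = 180000 / 210
= 857.1 ms


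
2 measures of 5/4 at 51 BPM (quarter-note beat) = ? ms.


Working:
Quarter-note beat duration = 60000 / 51 ms
Beats per measure (5/4) = 5
One measure = 5 × 60000 / 51 = 300000 / 51 ms
2 measures = 2 × 300000 / 51 = 600000 / 51
= 11764.7 ms


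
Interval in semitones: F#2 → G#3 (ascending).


Step by step:
Absolute semitone position = octave×12 + chromatic position
F#2: 2×12 + 6 = 30
G#3: 3×12 + 8 = 44
Difference = 44 - 30 = 14
= 14 semitones


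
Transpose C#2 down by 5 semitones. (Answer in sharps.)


Solution.
C#2: chromatic position 1 in octave 2 → absolute = 2×12 + 1 = 25
Transpose down 5: 25 - 5 = 20
20 = 1×12 + 8 → G# in octave 1
Result = G#1


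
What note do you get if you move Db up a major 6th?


Working:
major 6th: 6 letter names, 9 semitones
Letter: D + 5 → B
Pitch: Db + 9 semitones, spelled as a B → Bb
= Bb


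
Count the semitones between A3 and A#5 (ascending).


Absolute semitone position = octave×12 + chromatic position
A3: 3×12 + 9 = 45
A#5: 5×12 + 10 = 70
Difference = 70 - 45 = 25
= 25 semitones


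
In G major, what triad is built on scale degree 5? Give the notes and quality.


Working:
G major scale: G A B C D E F#
Diatonic triad on degree 5 stacks scale notes 5, 7, 2: D F# A
D→F# = 4 semitones; D→A = 7 semitones → major triad
= D F# A (major)


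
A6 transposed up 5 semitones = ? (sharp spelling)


Solution.
A6: chromatic position 9 in octave 6 → absolute = 6×12 + 9 = 81
Transpose up 5: 81 + 5 = 86
86 = 7×12 + 2 → D in octave 7
Result = D7


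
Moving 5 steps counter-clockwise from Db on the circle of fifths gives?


Each counter-clockwise step moves down a perfect 5th (= up a perfect 4th)
From Db: Db → F#/Gb → B → E → A → D
= D


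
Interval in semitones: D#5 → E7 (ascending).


Absolute semitone position = octave×12 + chromatic position
D#5: 5×12 + 3 = 63
E7: 7×12 + 4 = 88
Difference = 88 - 63 = 25
= 25 semitones


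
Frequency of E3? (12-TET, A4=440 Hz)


Solution.
f = 440 × 2^(n/12) where n = semitones from A4
E3: -17 semitones from A4
f = 440 × 2^(-17/12)
f = 164.81 Hz


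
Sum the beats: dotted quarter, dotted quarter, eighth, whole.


Reasoning:
Beat values:
  dotted quarter = 1.5 beats
  dotted quarter = 1.5 beats
  eighth = 0.5 beats
  whole = 4 beats
Sum = 1.5 + 1.5 + 0.5 + 4
= 7.5 beats


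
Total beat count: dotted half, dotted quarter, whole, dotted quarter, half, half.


Solution.
Beat values:
  dotted half = 3 beats
  dotted quarter = 1.5 beats
  whole = 4 beats
  dotted quarter = 1.5 beats
  half = 2 beats
  half = 2 beats
Sum = 3 + 1.5 + 4 + 1.5 + 2 + 2
= 14 beats


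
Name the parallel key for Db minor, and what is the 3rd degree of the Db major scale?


Step by step:
Parallel keys share the same tonic but differ in mode
Db minor → parallel is Db major
Db major scale: Db Eb F Gb Ab Bb C
= Db major; 3rd degree = F


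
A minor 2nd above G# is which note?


Let's work it out.
A 2nd spans 2 letter names, so from G we land on A
A minor 2nd = 1 semitone above G#
Spell A at that pitch: A
= A


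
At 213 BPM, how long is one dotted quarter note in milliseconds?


Solution.
One quarter-note beat = 60000 / BPM = 60000 / 213 ms
Dotted quarter note = 3/2 × quarter note
Duration = 3/2 × 60000 / 213 = 90000 / 213
= 422.5 ms


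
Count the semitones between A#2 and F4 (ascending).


Absolute semitone position = octave×12 + chromatic position
A#2: 2×12 + 10 = 34
F4: 4×12 + 5 = 53
Difference = 53 - 34 = 19
= 19 semitones


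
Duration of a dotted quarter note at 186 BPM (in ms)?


Step by step:
One quarter-note beat = 60000 / BPM = 60000 / 186 ms
Dotted quarter note = 3/2 × quarter note
Duration = 3/2 × 60000 / 186 = 90000 / 186
= 483.9 ms


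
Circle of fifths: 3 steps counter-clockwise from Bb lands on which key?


Let's work it out.
Each counter-clockwise step moves down a perfect 5th (= up a perfect 4th)
From Bb: Bb → Eb → Ab → Db
= Db


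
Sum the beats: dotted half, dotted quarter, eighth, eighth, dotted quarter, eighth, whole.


Step by step:
Beat values:
  dotted half = 3 beats
  dotted quarter = 1.5 beats
  eighth = 0.5 beats
  eighth = 0.5 beats
  dotted quarter = 1.5 beats
  eighth = 0.5 beats
  whole = 4 beats
Sum = 3 + 1.5 + 0.5 + 0.5 + 1.5 + 0.5 + 4
= 11.5 beats


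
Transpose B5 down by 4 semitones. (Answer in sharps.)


Reasoning:
B5: chromatic position 11 in octave 5 → absolute = 5×12 + 11 = 71
Transpose down 4: 71 - 4 = 67
67 = 5×12 + 7 → G in octave 5
Result = G5


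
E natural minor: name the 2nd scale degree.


Working:
Natural minor scale pattern: W-H-W-W-H-W-W (2-1-2-2-1-2-2 semitones)
Starting from E:
  E + 2 semitones → F#
  F# + 1 semitone → G
  G + 2 semitones → A
  A + 2 semitones → B
  B + 1 semitone → C
  C + 2 semitones → D
  D + 2 semitones → E
Scale: E F# G A B C D
Degree 2 = F#


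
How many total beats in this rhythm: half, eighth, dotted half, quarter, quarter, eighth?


Step by step:
Beat values:
  half = 2 beats
  eighth = 0.5 beats
  dotted half = 3 beats
  quarter = 1 beat
  quarter = 1 beat
  eighth = 0.5 beats
Sum = 2 + 0.5 + 3 + 1 + 1 + 0.5
= 8 beats


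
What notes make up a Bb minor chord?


Working:
Minor triad = root + minor 3rd (3 semitones) + perfect 5th (7 semitones)
A triad on Bb stacks thirds, so the chord tones use letter names B-D-F
Root: Bb
Minor 3rd above Bb: Db
Perfect 5th above Bb: F
Chord = Bb Db F


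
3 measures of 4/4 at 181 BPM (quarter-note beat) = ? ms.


Step by step:
Quarter-note beat duration = 60000 / 181 ms
Beats per measure (4/4) = 4
One measure = 4 × 60000 / 181 = 240000 / 181 ms
3 measures = 3 × 240000 / 181 = 720000 / 181
= 3977.9 ms


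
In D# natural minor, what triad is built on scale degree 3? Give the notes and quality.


Step by step:
D# natural minor scale: D# E# F# G# A# B C#
Diatonic triad on degree 3 stacks scale notes 3, 5, 7: F# A# C#
F#→A# = 4 semitones; F#→C# = 7 semitones → major triad
= F# A# C# (major)


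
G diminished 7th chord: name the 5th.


Diminished 7th chord = root + minor 3rd + diminished 5th + diminished 7th
Seventh chords stack in thirds, so the letter names are G-B-D-F
Root: G
Minor 3rd above G: Bb
Diminished 5th above G: Db
Diminished 7th above G: Fb
The 5th = Db


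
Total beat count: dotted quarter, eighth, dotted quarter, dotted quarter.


Beat values:
  dotted quarter = 1.5 beats
  eighth = 0.5 beats
  dotted quarter = 1.5 beats
  dotted quarter = 1.5 beats
Sum = 1.5 + 0.5 + 1.5 + 1.5
= 5 beats


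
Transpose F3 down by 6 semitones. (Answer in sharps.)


Reasoning:
F3: chromatic position 5 in octave 3 → absolute = 3×12 + 5 = 41
Transpose down 6: 41 - 6 = 35
35 = 2×12 + 11 → B in octave 2
Result = B2


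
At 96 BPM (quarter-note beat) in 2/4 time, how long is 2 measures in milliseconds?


Reasoning:
Quarter-note beat duration = 60000 / 96 ms
Beats per measure (2/4) = 2
One measure = 2 × 60000 / 96 = 120000 / 96 ms
2 measures = 2 × 120000 / 96 = 240000 / 96
= 2500.0 ms


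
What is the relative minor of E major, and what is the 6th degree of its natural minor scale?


The relative minor shares the major's key signature and starts on its 6th degree
6th degree = a major 6th above the tonic; a major 6th above E is C#
→ relative minor of E major is C# minor
C# natural minor scale: C# D# E F# G# A B
= C# minor; 6th degree = A


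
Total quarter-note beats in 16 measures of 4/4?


Step by step:
Time signature 4/4: the bottom number 4 means the quarter note gets one count
The top number 4 means 4 quarter-note beats per measure
Total = 4 × 16 measures
= 64 quarter-note beats


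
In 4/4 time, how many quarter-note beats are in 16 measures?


Let's work it out.
Time signature 4/4: the bottom number 4 means the quarter note gets one count
The top number 4 means 4 quarter-note beats per measure
Total = 4 × 16 measures
= 64 quarter-note beats


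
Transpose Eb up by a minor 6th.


minor 6th: 6 letter names, 8 semitones
Letter: E + 5 → C
Pitch: Eb + 8 semitones, spelled as a C → Cb
= Cb


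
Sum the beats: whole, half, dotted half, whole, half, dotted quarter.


Step by step:
Beat values:
  whole = 4 beats
  half = 2 beats
  dotted half = 3 beats
  whole = 4 beats
  half = 2 beats
  dotted quarter = 1.5 beats
Sum = 4 + 2 + 3 + 4 + 2 + 1.5
= 16.5 beats


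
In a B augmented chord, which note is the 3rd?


Let's work it out.
Augmented triad = root + major 3rd (4 semitones) + augmented 5th (8 semitones)
A triad on B stacks thirds, so the chord tones use letter names B-D-F
Root: B
Major 3rd above B: D#
Augmented 5th above B: F##
The 3rd = D#


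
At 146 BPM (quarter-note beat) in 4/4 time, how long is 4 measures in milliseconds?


Reasoning:
Quarter-note beat duration = 60000 / 146 ms
Beats per measure (4/4) = 4
One measure = 4 × 60000 / 146 = 240000 / 146 ms
4 measures = 4 × 240000 / 146 = 960000 / 146
= 6575.3 ms


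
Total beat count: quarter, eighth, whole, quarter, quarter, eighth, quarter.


Beat values:
  quarter = 1 beat
  eighth = 0.5 beats
  whole = 4 beats
  quarter = 1 beat
  quarter = 1 beat
  eighth = 0.5 beats
  quarter = 1 beat
Sum = 1 + 0.5 + 4 + 1 + 1 + 0.5 + 1
= 9 beats


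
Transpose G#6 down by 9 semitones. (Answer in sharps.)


G#6: chromatic position 8 in octave 6 → absolute = 6×12 + 8 = 80
Transpose down 9: 80 - 9 = 71
71 = 5×12 + 11 → B in octave 5
Result = B5


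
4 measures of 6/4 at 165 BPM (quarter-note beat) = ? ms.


Step by step:
Quarter-note beat duration = 60000 / 165 ms
Beats per measure (6/4) = 6
One measure = 6 × 60000 / 165 = 360000 / 165 ms
4 measures = 4 × 360000 / 165 = 1440000 / 165
= 8727.3 ms


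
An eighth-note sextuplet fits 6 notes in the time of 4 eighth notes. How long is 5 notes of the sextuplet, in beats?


Sextuplet: 6 notes occupy the space of 4 eighth notes
Space = 4 × 1/2 = 2 beats
Each sextuplet note = 2 / 6 = 1/3 beats
5 notes = 5 × 1/3 = 5/3
= 5/3 beats


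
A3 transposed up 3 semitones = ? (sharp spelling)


Let's work it out.
A3: chromatic position 9 in octave 3 → absolute = 3×12 + 9 = 45
Transpose up 3: 45 + 3 = 48
48 = 4×12 + 0 → C in octave 4
Result = C4


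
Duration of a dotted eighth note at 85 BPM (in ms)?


One quarter-note beat = 60000 / BPM = 60000 / 85 ms
Dotted eighth note = 3/4 × quarter note
Duration = 3/4 × 60000 / 85 = 45000 / 85
= 529.4 ms


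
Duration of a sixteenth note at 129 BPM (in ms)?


Let's work it out.
One quarter-note beat = 60000 / BPM = 60000 / 129 ms
Sixteenth note = 1/4 × quarter note
Duration = 1/4 × 60000 / 129 = 15000 / 129
= 116.3 ms


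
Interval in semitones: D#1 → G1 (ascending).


Absolute semitone position = octave×12 + chromatic position
D#1: 1×12 + 3 = 15
G1: 1×12 + 7 = 19
Difference = 19 - 15 = 4
= 4 semitones


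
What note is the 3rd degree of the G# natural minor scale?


Let's work it out.
Natural minor scale pattern: W-H-W-W-H-W-W (2-1-2-2-1-2-2 semitones)
Starting from G#:
  G# + 2 semitones → A#
  A# + 1 semitone → B
  B + 2 semitones → C#
  C# + 2 semitones → D#
  D# + 1 semitone → E
  E + 2 semitones → F#
  F# + 2 semitones → G#
Scale: G# A# B C# D# E F#
Degree 3 = B


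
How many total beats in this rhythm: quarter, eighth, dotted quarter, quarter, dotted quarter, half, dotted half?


Beat values:
  quarter = 1 beat
  eighth = 0.5 beats
  dotted quarter = 1.5 beats
  quarter = 1 beat
  dotted quarter = 1.5 beats
  half = 2 beats
  dotted half = 3 beats
Sum = 1 + 0.5 + 1.5 + 1 + 1.5 + 2 + 3
= 10.5 beats


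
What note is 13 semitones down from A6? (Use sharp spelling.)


Solution.
A6: chromatic position 9 in octave 6 → absolute = 6×12 + 9 = 81
Transpose down 13: 81 - 13 = 68
68 = 5×12 + 8 → G# in octave 5
Result = G#5


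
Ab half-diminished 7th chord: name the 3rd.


Solution.
Half-diminished 7th chord = root + minor 3rd + diminished 5th + minor 7th
Seventh chords stack in thirds, so the letter names are A-C-E-G
Root: Ab
Minor 3rd above Ab: Cb
Diminished 5th above Ab: Ebb
Minor 7th above Ab: Gb
The 3rd = Cb


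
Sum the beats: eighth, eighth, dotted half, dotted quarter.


Step by step:
Beat values:
  eighth = 0.5 beats
  eighth = 0.5 beats
  dotted half = 3 beats
  dotted quarter = 1.5 beats
Sum = 0.5 + 0.5 + 3 + 1.5
= 5.5 beats


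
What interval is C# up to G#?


Step by step:
Letter names: C → G spans 5 letter names → a 5th
Semitones: C# → G# = 7 half-steps
A 5th of 7 semitones is a perfect 5th
= perfect 5th


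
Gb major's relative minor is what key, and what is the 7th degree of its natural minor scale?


Solution.
The relative minor shares the major's key signature and starts on its 6th degree
6th degree = a major 6th above the tonic; a major 6th above Gb is Eb
→ relative minor of Gb major is Eb minor
Eb natural minor scale: Eb F Gb Ab Bb Cb Db
= Eb minor; 7th degree = Db


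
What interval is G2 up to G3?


Reasoning:
Letter names: G → G spans 8 letter names → an octave
Semitones: G2 → G3 = 12 half-steps
An octave of 12 semitones is a perfect octave
= perfect octave


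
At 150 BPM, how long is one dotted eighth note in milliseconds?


Solution.
One quarter-note beat = 60000 / BPM = 60000 / 150 ms
Dotted eighth note = 3/4 × quarter note
Duration = 3/4 × 60000 / 150 = 45000 / 150
= 300.0 ms


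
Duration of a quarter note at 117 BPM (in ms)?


Reasoning:
One quarter-note beat = 60000 / BPM = 60000 / 117 ms
Duration = 60000 / 117
= 512.8 ms


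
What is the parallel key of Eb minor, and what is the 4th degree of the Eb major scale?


Parallel keys share the same tonic but differ in mode
Eb minor → parallel is Eb major
Eb major scale: Eb F G Ab Bb C D
= Eb major; 4th degree = Ab


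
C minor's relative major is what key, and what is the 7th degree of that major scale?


Working:
The relative major shares the key signature and is a minor 3rd above the minor tonic
A minor 3rd above C is Eb
→ relative major of C minor is Eb major
Eb major scale: Eb F G Ab Bb C D
= Eb major; 7th degree = D


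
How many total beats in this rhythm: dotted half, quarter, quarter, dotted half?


Solution.
Beat values:
  dotted half = 3 beats
  quarter = 1 beat
  quarter = 1 beat
  dotted half = 3 beats
Sum = 3 + 1 + 1 + 3
= 8 beats


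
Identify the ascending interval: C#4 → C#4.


Step by step:
Letter names: C → C spans 1 letter name → a unison
Semitones: C#4 → C#4 = 0 half-steps
A unison of 0 semitones is a perfect unison
= perfect unison


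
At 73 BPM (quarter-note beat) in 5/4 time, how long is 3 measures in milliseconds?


Solution.
Quarter-note beat duration = 60000 / 73 ms
Beats per measure (5/4) = 5
One measure = 5 × 60000 / 73 = 300000 / 73 ms
3 measures = 3 × 300000 / 73 = 900000 / 73
= 12328.8 ms


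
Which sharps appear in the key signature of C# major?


Reasoning:
Sharp major keys follow the circle of fifths: C(0), G(1), D(2), A(3), E(4), B(5), F#(6), C#(7)
C# major has 7 sharps
Order of sharps: F# C# G# D# A# E# B# → first 7: F#, C#, G#, D#, A#, E#, B#
= F#, C#, G#, D#, A#, E#, B#


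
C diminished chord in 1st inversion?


Root position: C Eb Gb
1st inversion: move root up an octave
Bass note: Eb
Notes (bottom to top) = Eb Gb C


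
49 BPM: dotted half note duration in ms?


One quarter-note beat = 60000 / BPM = 60000 / 49 ms
Dotted half note = 3 × quarter note
Duration = 3 × 60000 / 49 = 180000 / 49
= 3673.5 ms


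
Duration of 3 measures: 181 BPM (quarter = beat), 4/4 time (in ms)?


Quarter-note beat duration = 60000 / 181 ms
Beats per measure (4/4) = 4
One measure = 4 × 60000 / 181 = 240000 / 181 ms
3 measures = 3 × 240000 / 181 = 720000 / 181
= 3977.9 ms


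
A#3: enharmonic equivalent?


Enharmonic notes sound the same pitch but are spelled with different letter names
A# and Bb name the same pitch class
= Bb3


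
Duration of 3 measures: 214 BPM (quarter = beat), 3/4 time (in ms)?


Working:
Quarter-note beat duration = 60000 / 214 ms
Beats per measure (3/4) = 3
One measure = 3 × 60000 / 214 = 180000 / 214 ms
3 measures = 3 × 180000 / 214 = 540000 / 214
= 2523.4 ms


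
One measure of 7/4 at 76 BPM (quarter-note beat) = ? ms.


Working:
Quarter-note beat duration = 60000 / 76 ms
Beats per measure (7/4) = 7
One measure = 7 × 60000 / 76 = 420000 / 76 ms
= 5526.3 ms


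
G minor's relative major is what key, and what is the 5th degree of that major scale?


Solution.
The relative major shares the key signature and is a minor 3rd above the minor tonic
A minor 3rd above G is Bb
→ relative major of G minor is Bb major
Bb major scale: Bb C D Eb F G A
= Bb major; 5th degree = F


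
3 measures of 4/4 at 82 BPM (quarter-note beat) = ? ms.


Solution.
Quarter-note beat duration = 60000 / 82 ms
Beats per measure (4/4) = 4
One measure = 4 × 60000 / 82 = 240000 / 82 ms
3 measures = 3 × 240000 / 82 = 720000 / 82
= 8780.5 ms


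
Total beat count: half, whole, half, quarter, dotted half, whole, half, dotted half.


Beat values:
  half = 2 beats
  whole = 4 beats
  half = 2 beats
  quarter = 1 beat
  dotted half = 3 beats
  whole = 4 beats
  half = 2 beats
  dotted half = 3 beats
Sum = 2 + 4 + 2 + 1 + 3 + 4 + 2 + 3
= 21 beats


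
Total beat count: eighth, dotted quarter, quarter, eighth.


Working:
Beat values:
  eighth = 0.5 beats
  dotted quarter = 1.5 beats
  quarter = 1 beat
  eighth = 0.5 beats
Sum = 0.5 + 1.5 + 1 + 0.5
= 3.5 beats


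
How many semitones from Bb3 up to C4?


Solution.
Absolute semitone position = octave×12 + chromatic position
Bb3: 3×12 + 10 = 46
C4: 4×12 + 0 = 48
Difference = 48 - 46 = 2
= 2 semitones


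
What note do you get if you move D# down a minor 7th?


Solution.
minor 7th: 7 letter names, 10 semitones
Letter: D - 6 → E
Pitch: D# - 10 semitones, spelled as an E → E#
= E#


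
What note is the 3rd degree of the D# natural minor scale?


Reasoning:
Natural minor scale pattern: W-H-W-W-H-W-W (2-1-2-2-1-2-2 semitones)
Starting from D#:
  D# + 2 semitones → E#
  E# + 1 semitone → F#
  F# + 2 semitones → G#
  G# + 2 semitones → A#
  A# + 1 semitone → B
  B + 2 semitones → C#
  C# + 2 semitones → D#
Scale: D# E# F# G# A# B C#
Degree 3 = F#
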